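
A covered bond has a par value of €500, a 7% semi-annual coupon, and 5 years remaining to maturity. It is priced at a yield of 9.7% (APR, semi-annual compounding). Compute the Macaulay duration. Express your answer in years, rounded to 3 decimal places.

4.256 years

Periodic yield y = 0.0485. Discount each cash flow and weight by its period:
  t   CF        PV=CF/(1+0.0485)^t    t·PV
  1        17.50        16.6905        16.6905
  2        17.50        15.9185        31.8369
  3        17.50        15.1821        45.5464
  4        17.50        14.4799        57.9194
  5        17.50        13.8101        69.0503
  6        17.50        13.1713        79.0276
  7        17.50        12.5620        87.9340
  8        17.50        11.9809        95.8474
  9        17.50        11.4267       102.8406
  10      517.50       322.2745     3,222.7455
  Σ                    447.4965     3,809.4388
Price P = Σ PV = 447.4965.
Macaulay duration = Σ(t·PV) / P = 3,809.4388 / 447.4965 = 8.51278 half-year periods.
In years: 8.51278 / 2 = 4.25639 years.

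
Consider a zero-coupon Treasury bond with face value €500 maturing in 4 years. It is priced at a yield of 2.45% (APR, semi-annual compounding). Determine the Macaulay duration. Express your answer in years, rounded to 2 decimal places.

A zero-coupon bond has a single cash flow at maturity, so its Macaulay duration equals its maturity: 4 years.
(Equivalently: 8 semi-annual periods ÷ 2 = 4 years.)

4.00 years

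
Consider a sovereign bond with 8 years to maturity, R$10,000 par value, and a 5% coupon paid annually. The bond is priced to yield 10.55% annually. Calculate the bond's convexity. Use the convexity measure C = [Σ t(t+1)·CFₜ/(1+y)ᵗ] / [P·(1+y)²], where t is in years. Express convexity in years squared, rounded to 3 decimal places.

With y = 0.1055:
  t   CF        PV=CF/(1+0.1055)^t    t·PV        t(t+1)·PV
  1       500.00       452.2840       452.2840         904.5681
  2       500.00       409.1217       818.2434       2,454.7302
  3       500.00       370.0784     1,110.2353       4,440.9411
  4       500.00       334.7611     1,339.0445       6,695.2225
  5       500.00       302.8142     1,514.0711       9,084.4267
  6       500.00       273.9161     1,643.4965      11,504.4752
  7       500.00       247.7757     1,734.4302      13,875.4413
  8    10,500.00     4,706.7304    37,653.8433     338,884.5896
  Σ                  7,097.4817    46,265.6482     387,844.3945
P = 7,097.4817.
Convexity = Σ t(t+1)·PV / [P·(1+y)²] = 387,844.3945 / (7,097.4817 × 1.222130) = 44.71320.

44.713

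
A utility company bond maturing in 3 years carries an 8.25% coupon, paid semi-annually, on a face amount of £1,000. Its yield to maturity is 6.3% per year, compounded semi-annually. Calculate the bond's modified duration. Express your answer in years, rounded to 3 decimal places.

Periodic yield y = 0.0315. First find Macaulay duration:
  t   CF        PV=CF/(1+0.0315)^t    t·PV
  1        41.25        39.9903        39.9903
  2        41.25        38.7691        77.5382
  3        41.25        37.5851       112.7554
  4        41.25        36.4374       145.7495
  5        41.25        35.3246       176.6232
  6     1,041.25       864.4495     5,186.6969
  Σ                  1,052.5560     5,739.3535
P = 1,052.5560; Macaulay duration = 5,739.3535 / 1,052.5560 = 5.45278 half-year periods = 2.72639 years.
Modified duration = D_Mac / (1 + y) = 2.72639 / 1.0315 = 2.64313 years.

2.643 years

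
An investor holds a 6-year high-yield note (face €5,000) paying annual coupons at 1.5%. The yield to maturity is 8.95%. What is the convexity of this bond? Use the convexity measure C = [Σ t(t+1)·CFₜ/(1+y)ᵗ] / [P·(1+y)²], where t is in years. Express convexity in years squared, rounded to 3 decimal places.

33.224

With y = 0.0895:
  t   CF        PV=CF/(1+0.0895)^t    t·PV        t(t+1)·PV
  1        75.00        68.8389        68.8389         137.6778
  2        75.00        63.1840       126.3679         379.1037
  3        75.00        57.9935       173.9806         695.9224
  4        75.00        53.2295       212.9180       1,064.5898
  5        75.00        48.8568       244.2840       1,465.7042
  6     5,075.00     3,034.3987    18,206.3920     127,444.7441
  Σ                  3,326.5014    19,032.7814     131,187.7421
P = 3,326.5014.
Convexity = Σ t(t+1)·PV / [P·(1+y)²] = 131,187.7421 / (3,326.5014 × 1.187010) = 33.22394.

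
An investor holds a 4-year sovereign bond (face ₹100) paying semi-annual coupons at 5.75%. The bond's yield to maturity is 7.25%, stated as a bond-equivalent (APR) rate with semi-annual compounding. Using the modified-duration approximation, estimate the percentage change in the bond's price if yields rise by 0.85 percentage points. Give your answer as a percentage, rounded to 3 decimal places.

-2.968%

Periodic yield y = 0.03625. Modified duration first:
  t   CF        PV=CF/(1+0.03625)^t    t·PV
  1        2.875         2.7744         2.7744
  2        2.875         2.6774         5.3547
  3        2.875         2.5837         7.7511
  4        2.875         2.4933         9.9733
  5        2.875         2.4061        12.0305
  6        2.875         2.3219        13.9316
  7        2.875         2.2407        15.6850
  8      102.875        77.3737       618.9898
  Σ                     94.8713       686.4906
P = 94.8713; D_Mac = 7.23602 half-year periods = 3.61801 yrs; D_mod = 3.61801/(1+0.03625) = 3.49144 yrs.
ΔP/P ≈ -D_mod · Δy = -3.49144 × (+0.0085) = -0.029677 = -2.9677%.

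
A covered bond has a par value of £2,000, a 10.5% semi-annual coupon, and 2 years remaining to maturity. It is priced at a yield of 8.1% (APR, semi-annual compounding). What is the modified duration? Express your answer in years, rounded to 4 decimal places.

1.7863 years

Periodic yield y = 0.0405. First find Macaulay duration:
  t   CF        PV=CF/(1+0.0405)^t    t·PV
  1       105.00       100.9130       100.9130
  2       105.00        96.9851       193.9703
  3       105.00        93.2101       279.6303
  4     2,105.00     1,795.9067     7,183.6267
  Σ                  2,087.0149     7,758.1403
P = 2,087.0149; Macaulay duration = 7,758.1403 / 2,087.0149 = 3.71734 half-year periods = 1.85867 years.
Modified duration = D_Mac / (1 + y) = 1.85867 / 1.0405 = 1.78632 years.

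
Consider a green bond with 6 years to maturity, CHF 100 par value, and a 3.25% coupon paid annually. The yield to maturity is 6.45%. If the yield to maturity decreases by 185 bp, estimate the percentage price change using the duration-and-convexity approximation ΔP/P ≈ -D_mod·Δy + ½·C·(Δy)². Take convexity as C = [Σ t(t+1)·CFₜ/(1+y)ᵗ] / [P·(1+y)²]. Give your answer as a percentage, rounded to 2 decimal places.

+10.12%

With y = 0.0645:
  t   CF        PV=CF/(1+0.0645)^t    t·PV        t(t+1)·PV
  1         3.25         3.0531         3.0531           6.1062
  2         3.25         2.8681         5.7362          17.2085
  3         3.25         2.6943         8.0829          32.3316
  4         3.25         2.5310        10.1242          50.6210
  5         3.25         2.3777        11.8884          71.3307
  6       103.25        70.9604       425.7624       2,980.3369
  Σ                     84.4846       464.6472       3,157.9348
P = 84.4846; D_Mac = 5.49979 yrs; D_mod = 5.16654 yrs; C = 32.98635.
Duration effect: -5.16654 × (-0.0185) = +0.095581
Convexity effect: 0.5 × 32.98635 × (-0.0185)² = +0.0056448
ΔP/P ≈ +0.095581 + 0.0056448 = +0.101226 = +10.1226%.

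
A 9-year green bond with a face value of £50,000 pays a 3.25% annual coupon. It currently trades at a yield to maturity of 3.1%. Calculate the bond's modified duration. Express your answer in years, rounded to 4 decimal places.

Periodic yield y = 0.031. First find Macaulay duration:
  t   CF        PV=CF/(1+0.031)^t    t·PV
  1     1,625.00     1,576.1397     1,576.1397
  2     1,625.00     1,528.7485     3,057.4969
  3     1,625.00     1,482.7822     4,448.3467
  4     1,625.00     1,438.1981     5,752.7923
  5     1,625.00     1,394.9545     6,974.7724
  6     1,625.00     1,353.0111     8,118.0669
  7     1,625.00     1,312.3289     9,186.3026
  8     1,625.00     1,272.8700    10,182.9598
  9    51,625.00    39,222.2115   352,999.9034
  Σ                 50,581.2445   402,296.7807
P = 50,581.2445; Macaulay duration = 402,296.7807 / 50,581.2445 = 7.95348 years.
Modified duration = D_Mac / (1 + y) = 7.95348 / 1.031 = 7.71433 years.

7.7143 years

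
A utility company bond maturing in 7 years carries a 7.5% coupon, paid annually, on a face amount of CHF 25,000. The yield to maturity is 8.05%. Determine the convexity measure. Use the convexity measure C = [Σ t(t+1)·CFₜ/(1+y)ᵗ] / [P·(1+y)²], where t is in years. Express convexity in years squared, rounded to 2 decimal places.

With y = 0.0805:
  t   CF        PV=CF/(1+0.0805)^t    t·PV        t(t+1)·PV
  1     1,875.00     1,735.3077     1,735.3077       3,470.6155
  2     1,875.00     1,606.0229     3,212.0458       9,636.1373
  3     1,875.00     1,486.3701     4,459.1103      17,836.4411
  4     1,875.00     1,375.6317     5,502.5270      27,512.6348
  5     1,875.00     1,273.1437     6,365.7184      38,194.3102
  6     1,875.00     1,178.2912     7,069.7474      49,488.2316
  7    26,875.00    15,630.5793   109,414.0552     875,312.4413
  Σ                 24,285.3467   137,758.5116   1,021,450.8118
P = 24,285.3467.
Convexity = Σ t(t+1)·PV / [P·(1+y)²] = 1,021,450.8118 / (24,285.3467 × 1.167480) = 36.02663.

36.03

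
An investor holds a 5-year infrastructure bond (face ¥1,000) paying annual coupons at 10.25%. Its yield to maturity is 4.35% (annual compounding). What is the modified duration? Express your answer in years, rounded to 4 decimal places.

Periodic yield y = 0.0435. First find Macaulay duration:
  t   CF        PV=CF/(1+0.0435)^t    t·PV
  1       102.50        98.2271        98.2271
  2       102.50        94.1324       188.2647
  3       102.50        90.2083       270.6249
  4       102.50        86.4478       345.7913
  5     1,102.50       891.0793     4,455.3963
  Σ                  1,260.0949     5,358.3043
P = 1,260.0949; Macaulay duration = 5,358.3043 / 1,260.0949 = 4.25230 years.
Modified duration = D_Mac / (1 + y) = 4.25230 / 1.0435 = 4.07504 years.

4.0750 years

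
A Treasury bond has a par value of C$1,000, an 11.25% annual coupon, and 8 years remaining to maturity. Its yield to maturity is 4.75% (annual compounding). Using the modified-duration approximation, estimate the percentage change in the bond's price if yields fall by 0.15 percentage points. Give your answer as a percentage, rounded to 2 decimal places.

+0.87%

Periodic yield y = 0.0475. Modified duration first:
  t   CF        PV=CF/(1+0.0475)^t    t·PV
  1       112.50       107.3986       107.3986
  2       112.50       102.5285       205.0569
  3       112.50        97.8792       293.6376
  4       112.50        93.4408       373.7631
  5       112.50        89.2036       446.0180
  6       112.50        85.1586       510.9514
  7       112.50        81.2970       569.0787
  8     1,112.50       767.4812     6,139.8499
  Σ                  1,424.3874     8,645.7542
P = 1,424.3874; D_Mac = 6.06981 yrs; D_mod = 6.06981/(1+0.0475) = 5.79456 yrs.
ΔP/P ≈ -D_mod · Δy = -5.79456 × (-0.0015) = +0.008692 = +0.8692%.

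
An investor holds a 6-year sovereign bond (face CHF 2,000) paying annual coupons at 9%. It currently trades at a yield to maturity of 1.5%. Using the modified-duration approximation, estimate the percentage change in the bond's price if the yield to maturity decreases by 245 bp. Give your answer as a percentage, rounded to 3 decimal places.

Periodic yield y = 0.015. Modified duration first:
  t   CF        PV=CF/(1+0.015)^t    t·PV
  1       180.00       177.3399       177.3399
  2       180.00       174.7191       349.4382
  3       180.00       172.1371       516.4112
  4       180.00       169.5932       678.3726
  5       180.00       167.0869       835.4343
  6     2,180.00     1,993.7020    11,962.2119
  Σ                  2,854.5781    14,519.2081
P = 2,854.5781; D_Mac = 5.08629 yrs; D_mod = 5.08629/(1+0.015) = 5.01112 yrs.
ΔP/P ≈ -D_mod · Δy = -5.01112 × (-0.0245) = +0.122772 = +12.2772%.

+12.277%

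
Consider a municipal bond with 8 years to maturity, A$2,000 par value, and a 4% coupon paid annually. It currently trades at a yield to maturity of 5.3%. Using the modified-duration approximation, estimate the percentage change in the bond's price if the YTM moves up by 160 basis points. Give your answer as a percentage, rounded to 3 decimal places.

-10.560%

Periodic yield y = 0.053. Modified duration first:
  t   CF        PV=CF/(1+0.053)^t    t·PV
  1        80.00        75.9734        75.9734
  2        80.00        72.1495       144.2990
  3        80.00        68.5180       205.5541
  4        80.00        65.0694       260.2774
  5        80.00        61.7943       308.9713
  6        80.00        58.6840       352.1040
  7        80.00        55.7303       390.1121
  8     2,080.00     1,376.0568    11,008.4545
  Σ                  1,833.9757    12,745.7459
P = 1,833.9757; D_Mac = 6.94979 yrs; D_mod = 6.94979/(1+0.053) = 6.59999 yrs.
ΔP/P ≈ -D_mod · Δy = -6.59999 × (+0.016) = -0.105600 = -10.5600%.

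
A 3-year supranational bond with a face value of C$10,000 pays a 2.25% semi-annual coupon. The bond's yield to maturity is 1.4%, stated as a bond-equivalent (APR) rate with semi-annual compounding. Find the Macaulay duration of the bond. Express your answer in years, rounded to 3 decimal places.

2.919 years

Periodic yield y = 0.007. Discount each cash flow and weight by its period:
  t   CF        PV=CF/(1+0.007)^t    t·PV
  1       112.50       111.7180       111.7180
  2       112.50       110.9414       221.8828
  3       112.50       110.1702       330.5106
  4       112.50       109.4044       437.6175
  5       112.50       108.6439       543.2193
  6    10,112.50     9,697.9895    58,187.9372
  Σ                 10,248.8673    59,832.8853
Price P = Σ PV = 10,248.8673.
Macaulay duration = Σ(t·PV) / P = 59,832.8853 / 10,248.8673 = 5.83800 half-year periods.
In years: 5.83800 / 2 = 2.91900 years.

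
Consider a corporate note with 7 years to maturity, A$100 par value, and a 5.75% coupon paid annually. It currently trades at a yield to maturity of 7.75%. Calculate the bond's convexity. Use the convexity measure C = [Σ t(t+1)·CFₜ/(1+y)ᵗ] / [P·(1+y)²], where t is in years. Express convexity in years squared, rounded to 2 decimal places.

38.17

With y = 0.0775:
  t   CF        PV=CF/(1+0.0775)^t    t·PV        t(t+1)·PV
  1         5.75         5.3364         5.3364          10.6729
  2         5.75         4.9526         9.9052          29.7156
  3         5.75         4.5964        13.7891          55.1566
  4         5.75         4.2658        17.0631          85.3157
  5         5.75         3.9590        19.7948         118.7689
  6         5.75         3.6742        22.0453         154.3169
  7       105.75        62.7133       438.9929       3,511.9429
  Σ                     89.4976       526.9269       3,965.8894
P = 89.4976.
Convexity = Σ t(t+1)·PV / [P·(1+y)²] = 3,965.8894 / (89.4976 × 1.161006) = 38.16757.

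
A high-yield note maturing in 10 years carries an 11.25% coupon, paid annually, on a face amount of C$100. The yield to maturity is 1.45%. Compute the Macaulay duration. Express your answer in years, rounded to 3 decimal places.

Periodic yield y = 0.0145. Discount each cash flow and weight by its year:
  t   CF        PV=CF/(1+0.0145)^t    t·PV
  1        11.25        11.0892        11.0892
  2        11.25        10.9307        21.8614
  3        11.25        10.7745        32.3234
  4        11.25        10.6205        42.4819
  5        11.25        10.4687        52.3434
  6        11.25        10.3191        61.9144
  7        11.25        10.1716        71.2010
  8        11.25        10.0262        80.2096
  9        11.25         9.8829        88.9460
  10      111.25        96.3340       963.3398
  Σ                    190.6173     1,425.7102
Price P = Σ PV = 190.6173.
Macaulay duration = Σ(t·PV) / P = 1,425.7102 / 190.6173 = 7.47944 years.

7.479 years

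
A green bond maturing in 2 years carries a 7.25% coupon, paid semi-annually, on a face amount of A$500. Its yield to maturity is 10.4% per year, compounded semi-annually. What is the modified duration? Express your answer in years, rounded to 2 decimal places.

Periodic yield y = 0.052. First find Macaulay duration:
  t   CF        PV=CF/(1+0.052)^t    t·PV
  1       18.125        17.2291        17.2291
  2       18.125        16.3775        32.7549
  3       18.125        15.5679        46.7038
  4      518.125       423.0304     1,692.1216
  Σ                    472.2049     1,788.8094
P = 472.2049; Macaulay duration = 1,788.8094 / 472.2049 = 3.78821 half-year periods = 1.89410 years.
Modified duration = D_Mac / (1 + y) = 1.89410 / 1.052 = 1.80048 years.

1.80 years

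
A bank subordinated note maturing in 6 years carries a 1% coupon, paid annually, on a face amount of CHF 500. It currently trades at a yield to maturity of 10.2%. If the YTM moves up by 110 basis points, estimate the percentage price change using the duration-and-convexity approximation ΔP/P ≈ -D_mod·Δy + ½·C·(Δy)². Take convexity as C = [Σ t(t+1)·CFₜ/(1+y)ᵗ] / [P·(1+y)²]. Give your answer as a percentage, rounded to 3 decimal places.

With y = 0.102:
  t   CF        PV=CF/(1+0.102)^t    t·PV        t(t+1)·PV
  1         5.00         4.5372         4.5372           9.0744
  2         5.00         4.1172         8.2345          24.7035
  3         5.00         3.7362        11.2085          44.8339
  4         5.00         3.3903        13.5614          67.8069
  5         5.00         3.0765        15.3827          92.2961
  6       505.00       281.9693     1,691.8157      11,842.7102
  Σ                    300.8268     1,744.7400      12,081.4249
P = 300.8268; D_Mac = 5.79982 yrs; D_mod = 5.26299 yrs; C = 33.07033.
Duration effect: -5.26299 × (+0.011) = -0.057893
Convexity effect: 0.5 × 33.07033 × (0.011)² = +0.0020008
ΔP/P ≈ -0.057893 + 0.0020008 = -0.055892 = -5.5892%.

-5.589%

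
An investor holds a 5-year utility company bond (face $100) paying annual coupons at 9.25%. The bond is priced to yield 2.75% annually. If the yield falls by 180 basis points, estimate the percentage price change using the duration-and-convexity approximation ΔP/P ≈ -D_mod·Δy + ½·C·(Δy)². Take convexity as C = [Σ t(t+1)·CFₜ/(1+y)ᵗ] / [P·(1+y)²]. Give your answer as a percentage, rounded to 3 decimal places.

With y = 0.0275:
  t   CF        PV=CF/(1+0.0275)^t    t·PV        t(t+1)·PV
  1         9.25         9.0024         9.0024          18.0049
  2         9.25         8.7615        17.5230          52.5690
  3         9.25         8.5270        25.5810         102.3240
  4         9.25         8.2988        33.1951         165.9757
  5       109.25        95.3921       476.9604       2,861.7622
  Σ                    129.9818       562.2619       3,200.6357
P = 129.9818; D_Mac = 4.32570 yrs; D_mod = 4.20992 yrs; C = 23.32331.
Duration effect: -4.20992 × (-0.018) = +0.075779
Convexity effect: 0.5 × 23.32331 × (-0.018)² = +0.0037784
ΔP/P ≈ +0.075779 + 0.0037784 = +0.079557 = +7.9557%.

+7.956%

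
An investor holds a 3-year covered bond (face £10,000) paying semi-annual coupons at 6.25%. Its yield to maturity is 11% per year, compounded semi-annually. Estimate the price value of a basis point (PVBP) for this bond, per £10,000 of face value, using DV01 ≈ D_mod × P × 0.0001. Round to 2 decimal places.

£2.31

Periodic yield y = 0.055.
  t   CF        PV=CF/(1+0.055)^t    t·PV
  1       312.50       296.2085       296.2085
  2       312.50       280.7664       561.5328
  3       312.50       266.1293       798.3878
  4       312.50       252.2552     1,009.0209
  5       312.50       239.1045     1,195.5224
  6    10,312.50     7,479.0977    44,874.5859
  Σ                  8,813.5616    48,735.2584
P = 8,813.5616; D_Mac = 5.52958 half-year periods = 2.76479 yrs; D_mod = 2.62065 yrs.
DV01 ≈ 2.62065 × 8,813.5616 × 0.0001 = 2.309728.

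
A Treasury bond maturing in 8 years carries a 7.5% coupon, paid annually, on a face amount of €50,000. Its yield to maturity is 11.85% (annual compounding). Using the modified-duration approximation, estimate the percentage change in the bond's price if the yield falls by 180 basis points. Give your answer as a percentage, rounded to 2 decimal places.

+9.73%

Periodic yield y = 0.1185. Modified duration first:
  t   CF        PV=CF/(1+0.1185)^t    t·PV
  1     3,750.00     3,352.7045     3,352.7045
  2     3,750.00     2,997.5007     5,995.0014
  3     3,750.00     2,679.9291     8,039.7873
  4     3,750.00     2,396.0028     9,584.0110
  5     3,750.00     2,142.1571    10,710.7857
  6     3,750.00     1,915.2053    11,491.2319
  7     3,750.00     1,712.2980    11,986.0860
  8    53,750.00    21,942.7250   175,541.8003
  Σ                 39,138.5225   236,701.4081
P = 39,138.5225; D_Mac = 6.04779 yrs; D_mod = 6.04779/(1+0.1185) = 5.40705 yrs.
ΔP/P ≈ -D_mod · Δy = -5.40705 × (-0.018) = +0.097327 = +9.7327%.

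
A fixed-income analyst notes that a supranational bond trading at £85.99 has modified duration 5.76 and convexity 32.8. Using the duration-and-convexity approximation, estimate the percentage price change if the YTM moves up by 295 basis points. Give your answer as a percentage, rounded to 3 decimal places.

Duration effect: -D_mod·Δy = -5.76 × (+0.0295) = -0.169920
Convexity effect: ½·C·(Δy)² = 0.5 × 32.8 × (0.0295)² = +0.0142721
ΔP/P ≈ -0.169920 + 0.0142721 = -0.1556479
= -15.56479%.

-15.565%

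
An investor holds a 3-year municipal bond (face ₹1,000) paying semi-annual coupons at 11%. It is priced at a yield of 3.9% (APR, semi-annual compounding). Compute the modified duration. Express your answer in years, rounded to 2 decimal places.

Periodic yield y = 0.0195. First find Macaulay duration:
  t   CF        PV=CF/(1+0.0195)^t    t·PV
  1        55.00        53.9480        53.9480
  2        55.00        52.9161       105.8323
  3        55.00        51.9040       155.7121
  4        55.00        50.9113       203.6450
  5        55.00        49.9375       249.6874
  6     1,055.00       939.5699     5,637.4192
  Σ                  1,199.1868     6,406.2439
P = 1,199.1868; Macaulay duration = 6,406.2439 / 1,199.1868 = 5.34216 half-year periods = 2.67108 years.
Modified duration = D_Mac / (1 + y) = 2.67108 / 1.0195 = 2.61999 years.

2.62 years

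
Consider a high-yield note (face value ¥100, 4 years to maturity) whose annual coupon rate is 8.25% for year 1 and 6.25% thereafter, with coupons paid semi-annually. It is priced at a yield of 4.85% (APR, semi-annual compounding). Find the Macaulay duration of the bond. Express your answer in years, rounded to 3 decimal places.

Periodic yield y = 0.02425. Discount each cash flow and weight by its period:
  t   CF        PV=CF/(1+0.02425)^t    t·PV
  1        4.125         4.0273         4.0273
  2        4.125         3.9320         7.8640
  3        3.125         2.9083         8.7248
  4        3.125         2.8394        11.3576
  5        3.125         2.7722        13.8609
  6        3.125         2.7065        16.2392
  7        3.125         2.6425        18.4972
  8      103.125        85.1366       681.0926
  Σ                    106.9647       761.6636
Price P = Σ PV = 106.9647.
Macaulay duration = Σ(t·PV) / P = 761.6636 / 106.9647 = 7.12070 half-year periods.
In years: 7.12070 / 2 = 3.56035 years.

3.560 years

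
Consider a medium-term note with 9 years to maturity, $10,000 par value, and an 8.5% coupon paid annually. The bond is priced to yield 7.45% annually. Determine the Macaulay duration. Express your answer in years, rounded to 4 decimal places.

6.7211 years

Periodic yield y = 0.0745. Discount each cash flow and weight by its year:
  t   CF        PV=CF/(1+0.0745)^t    t·PV
  1       850.00       791.0656       791.0656
  2       850.00       736.2174     1,472.4348
  3       850.00       685.1721     2,055.5163
  4       850.00       637.6660     2,550.6639
  5       850.00       593.4537     2,967.2684
  6       850.00       552.3068     3,313.8409
  7       850.00       514.0129     3,598.0900
  8       850.00       478.3740     3,826.9920
  9    10,850.00     5,682.9255    51,146.3291
  Σ                 10,671.1939    71,722.2011
Price P = Σ PV = 10,671.1939.
Macaulay duration = Σ(t·PV) / P = 71,722.2011 / 10,671.1939 = 6.72110 years.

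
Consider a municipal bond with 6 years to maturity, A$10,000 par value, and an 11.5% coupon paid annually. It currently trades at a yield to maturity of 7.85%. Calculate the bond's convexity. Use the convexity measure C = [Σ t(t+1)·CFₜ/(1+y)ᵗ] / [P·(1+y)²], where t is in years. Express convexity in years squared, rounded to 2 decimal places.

26.26

With y = 0.0785:
  t   CF        PV=CF/(1+0.0785)^t    t·PV        t(t+1)·PV
  1     1,150.00     1,066.2958     1,066.2958       2,132.5916
  2     1,150.00       988.6841     1,977.3682       5,932.1045
  3     1,150.00       916.7214     2,750.1643      11,000.6574
  4     1,150.00       849.9967     3,399.9868      16,999.9341
  5     1,150.00       788.1286     3,940.6430      23,643.8583
  6    11,150.00     7,085.2303    42,511.3818     297,579.6723
  Σ                 11,695.0569    55,645.8399     357,288.8181
P = 11,695.0569.
Convexity = Σ t(t+1)·PV / [P·(1+y)²] = 357,288.8181 / (11,695.0569 × 1.163162) = 26.26496.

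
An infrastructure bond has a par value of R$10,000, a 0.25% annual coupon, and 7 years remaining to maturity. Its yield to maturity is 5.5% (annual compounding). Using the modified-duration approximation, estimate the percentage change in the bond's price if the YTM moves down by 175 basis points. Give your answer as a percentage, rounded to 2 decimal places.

+11.50%

Periodic yield y = 0.055. Modified duration first:
  t   CF        PV=CF/(1+0.055)^t    t·PV
  1        25.00        23.6967        23.6967
  2        25.00        22.4613        44.9226
  3        25.00        21.2903        63.8710
  4        25.00        20.1804        80.7217
  5        25.00        19.1284        95.6418
  6        25.00        18.1311       108.7869
  7    10,025.00     6,891.5540    48,240.8780
  Σ                  7,016.4423    48,658.5187
P = 7,016.4423; D_Mac = 6.93493 yrs; D_mod = 6.93493/(1+0.055) = 6.57339 yrs.
ΔP/P ≈ -D_mod · Δy = -6.57339 × (-0.0175) = +0.115034 = +11.5034%.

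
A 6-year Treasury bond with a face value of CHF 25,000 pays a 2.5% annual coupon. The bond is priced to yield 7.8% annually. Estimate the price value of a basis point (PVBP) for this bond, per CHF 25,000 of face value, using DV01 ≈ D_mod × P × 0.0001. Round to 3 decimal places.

CHF 9.752

Periodic yield y = 0.078.
  t   CF        PV=CF/(1+0.078)^t    t·PV
  1       625.00       579.7774       579.7774
  2       625.00       537.8269     1,075.6537
  3       625.00       498.9118     1,496.7353
  4       625.00       462.8124     1,851.2495
  5       625.00       429.3250     2,146.6252
  6    25,625.00    16,328.6887    97,972.1321
  Σ                 18,837.3421   105,122.1732
P = 18,837.3421; D_Mac = 5.58052 yrs; D_mod = 5.17674 yrs.
DV01 ≈ 5.17674 × 18,837.3421 × 0.0001 = 9.751593.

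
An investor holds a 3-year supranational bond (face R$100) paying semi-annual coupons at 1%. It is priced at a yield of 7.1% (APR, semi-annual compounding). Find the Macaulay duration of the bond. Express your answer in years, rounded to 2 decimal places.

Periodic yield y = 0.0355. Discount each cash flow and weight by its period:
  t   CF        PV=CF/(1+0.0355)^t    t·PV
  1         0.50         0.4829         0.4829
  2         0.50         0.4663         0.9326
  3         0.50         0.4503         1.3510
  4         0.50         0.4349         1.7395
  5         0.50         0.4200         2.0999
  6       100.50        81.5202       489.1214
  Σ                     83.7746       495.7272
Price P = Σ PV = 83.7746.
Macaulay duration = Σ(t·PV) / P = 495.7272 / 83.7746 = 5.91740 half-year periods.
In years: 5.91740 / 2 = 2.95870 years.

2.96 years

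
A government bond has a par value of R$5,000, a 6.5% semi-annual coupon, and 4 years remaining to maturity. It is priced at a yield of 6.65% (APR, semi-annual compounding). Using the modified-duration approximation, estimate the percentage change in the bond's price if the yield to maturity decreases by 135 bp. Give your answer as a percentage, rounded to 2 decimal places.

+4.68%

Periodic yield y = 0.03325. Modified duration first:
  t   CF        PV=CF/(1+0.03325)^t    t·PV
  1       162.50       157.2707       157.2707
  2       162.50       152.2098       304.4195
  3       162.50       147.3117       441.9350
  4       162.50       142.5712       570.2847
  5       162.50       137.9832       689.9161
  6       162.50       133.5429       801.2575
  7       162.50       129.2455       904.7186
  8     5,162.50     3,973.8983    31,791.1867
  Σ                  4,974.0334    35,660.9889
P = 4,974.0334; D_Mac = 7.16943 half-year periods = 3.58472 yrs; D_mod = 3.58472/(1+0.03325) = 3.46936 yrs.
ΔP/P ≈ -D_mod · Δy = -3.46936 × (-0.0135) = +0.046836 = +4.6836%.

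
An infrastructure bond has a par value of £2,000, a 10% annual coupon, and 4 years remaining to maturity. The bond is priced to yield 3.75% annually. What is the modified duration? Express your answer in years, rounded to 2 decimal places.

3.41 years

Periodic yield y = 0.0375. First find Macaulay duration:
  t   CF        PV=CF/(1+0.0375)^t    t·PV
  1       200.00       192.7711       192.7711
  2       200.00       185.8035       371.6069
  3       200.00       179.0877       537.2630
  4     2,200.00     1,898.7608     7,595.0432
  Σ                  2,456.4230     8,696.6842
P = 2,456.4230; Macaulay duration = 8,696.6842 / 2,456.4230 = 3.54039 years.
Modified duration = D_Mac / (1 + y) = 3.54039 / 1.0375 = 3.41242 years.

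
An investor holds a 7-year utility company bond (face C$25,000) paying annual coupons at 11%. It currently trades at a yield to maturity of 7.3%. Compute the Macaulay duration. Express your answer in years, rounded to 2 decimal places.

Periodic yield y = 0.073. Discount each cash flow and weight by its year:
  t   CF        PV=CF/(1+0.073)^t    t·PV
  1     2,750.00     2,562.9077     2,562.9077
  2     2,750.00     2,388.5440     4,777.0880
  3     2,750.00     2,226.0429     6,678.1287
  4     2,750.00     2,074.5973     8,298.3892
  5     2,750.00     1,933.4551     9,667.2753
  6     2,750.00     1,801.9153    10,811.4915
  7    27,750.00    16,945.9115   118,621.3804
  Σ                 29,933.3737   161,416.6609
Price P = Σ PV = 29,933.3737.
Macaulay duration = Σ(t·PV) / P = 161,416.6609 / 29,933.3737 = 5.39253 years.

5.39 years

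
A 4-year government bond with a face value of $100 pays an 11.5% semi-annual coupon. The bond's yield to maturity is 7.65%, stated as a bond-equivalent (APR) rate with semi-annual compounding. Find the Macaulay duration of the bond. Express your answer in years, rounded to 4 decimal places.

Periodic yield y = 0.03825. Discount each cash flow and weight by its period:
  t   CF        PV=CF/(1+0.03825)^t    t·PV
  1         5.75         5.5382         5.5382
  2         5.75         5.3341        10.6683
  3         5.75         5.1376        15.4129
  4         5.75         4.9483        19.7934
  5         5.75         4.7660        23.8302
  6         5.75         4.5905        27.5428
  7         5.75         4.4213        30.9494
  8       105.75        78.3186       626.5487
  Σ                    113.0547       760.2838
Price P = Σ PV = 113.0547.
Macaulay duration = Σ(t·PV) / P = 760.2838 / 113.0547 = 6.72492 half-year periods.
In years: 6.72492 / 2 = 3.36246 years.

3.3625 years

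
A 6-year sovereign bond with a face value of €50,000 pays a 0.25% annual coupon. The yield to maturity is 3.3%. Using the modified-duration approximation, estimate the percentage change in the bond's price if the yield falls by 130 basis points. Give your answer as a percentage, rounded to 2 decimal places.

+7.50%

Periodic yield y = 0.033. Modified duration first:
  t   CF        PV=CF/(1+0.033)^t    t·PV
  1       125.00       121.0068       121.0068
  2       125.00       117.1411       234.2822
  3       125.00       113.3990       340.1969
  4       125.00       109.7763       439.1053
  5       125.00       106.2694       531.3472
  6    50,125.00    41,252.7074   247,516.2445
  Σ                 41,820.3000   249,182.1829
P = 41,820.3000; D_Mac = 5.95840 yrs; D_mod = 5.95840/(1+0.033) = 5.76806 yrs.
ΔP/P ≈ -D_mod · Δy = -5.76806 × (-0.013) = +0.074985 = +7.4985%.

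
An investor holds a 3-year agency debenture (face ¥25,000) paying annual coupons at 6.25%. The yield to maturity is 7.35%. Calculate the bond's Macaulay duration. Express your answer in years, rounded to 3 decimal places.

Periodic yield y = 0.0735. Discount each cash flow and weight by its year:
  t   CF        PV=CF/(1+0.0735)^t    t·PV
  1     1,562.50     1,455.5193     1,455.5193
  2     1,562.50     1,355.8634     2,711.7267
  3    26,562.50    21,471.5206    64,414.5617
  Σ                 24,282.9033    68,581.8077
Price P = Σ PV = 24,282.9033.
Macaulay duration = Σ(t·PV) / P = 68,581.8077 / 24,282.9033 = 2.82428 years.

2.824 years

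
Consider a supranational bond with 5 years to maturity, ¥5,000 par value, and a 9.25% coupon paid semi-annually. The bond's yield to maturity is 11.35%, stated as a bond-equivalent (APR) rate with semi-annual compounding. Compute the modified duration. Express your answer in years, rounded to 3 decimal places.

3.852 years

Periodic yield y = 0.05675. First find Macaulay duration:
  t   CF        PV=CF/(1+0.05675)^t    t·PV
  1       231.25       218.8313       218.8313
  2       231.25       207.0796       414.1591
  3       231.25       195.9589       587.8767
  4       231.25       185.4354       741.7417
  5       231.25       175.4771       877.3855
  6       231.25       166.0536       996.3214
  7       231.25       157.1361     1,099.9526
  8       231.25       148.6975     1,189.5801
  9       231.25       140.7121     1,266.4089
  10    5,231.25     3,012.1938    30,121.9380
  Σ                  4,607.5754    37,514.1953
P = 4,607.5754; Macaulay duration = 37,514.1953 / 4,607.5754 = 8.14185 half-year periods = 4.07093 years.
Modified duration = D_Mac / (1 + y) = 4.07093 / 1.05675 = 3.85231 years.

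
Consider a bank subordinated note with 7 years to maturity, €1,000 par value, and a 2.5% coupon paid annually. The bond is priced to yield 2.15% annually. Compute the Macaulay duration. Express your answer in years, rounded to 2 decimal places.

Periodic yield y = 0.0215. Discount each cash flow and weight by its year:
  t   CF        PV=CF/(1+0.0215)^t    t·PV
  1        25.00        24.4738        24.4738
  2        25.00        23.9587        47.9174
  3        25.00        23.4544        70.3633
  4        25.00        22.9608        91.8431
  5        25.00        22.4775       112.3875
  6        25.00        22.0044       132.0265
  7     1,025.00       883.1923     6,182.3460
  Σ                  1,022.5219     6,661.3576
Price P = Σ PV = 1,022.5219.
Macaulay duration = Σ(t·PV) / P = 6,661.3576 / 1,022.5219 = 6.51464 years.

6.51 years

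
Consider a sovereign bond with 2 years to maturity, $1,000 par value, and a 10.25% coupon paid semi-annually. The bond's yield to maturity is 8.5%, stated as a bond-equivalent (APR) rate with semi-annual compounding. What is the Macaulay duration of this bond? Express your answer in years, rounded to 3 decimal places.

Periodic yield y = 0.0425. Discount each cash flow and weight by its period:
  t   CF        PV=CF/(1+0.0425)^t    t·PV
  1        51.25        49.1607        49.1607
  2        51.25        47.1565        94.3130
  3        51.25        45.2341       135.7022
  4     1,051.25       890.0241     3,560.0963
  Σ                  1,031.5753     3,839.2722
Price P = Σ PV = 1,031.5753.
Macaulay duration = Σ(t·PV) / P = 3,839.2722 / 1,031.5753 = 3.72176 half-year periods.
In years: 3.72176 / 2 = 1.86088 years.

1.861 years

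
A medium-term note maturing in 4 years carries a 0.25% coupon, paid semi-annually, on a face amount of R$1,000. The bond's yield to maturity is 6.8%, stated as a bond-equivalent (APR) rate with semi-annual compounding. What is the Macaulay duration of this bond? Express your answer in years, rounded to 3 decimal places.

Periodic yield y = 0.034. Discount each cash flow and weight by its period:
  t   CF        PV=CF/(1+0.034)^t    t·PV
  1         1.25         1.2089         1.2089
  2         1.25         1.1691         2.3383
  3         1.25         1.1307         3.3921
  4         1.25         1.0935         4.3741
  5         1.25         1.0576         5.2878
  6         1.25         1.0228         6.1367
  7         1.25         0.9892         6.9241
  8     1,001.25       766.2636     6,130.1091
  Σ                    773.9354     6,159.7712
Price P = Σ PV = 773.9354.
Macaulay duration = Σ(t·PV) / P = 6,159.7712 / 773.9354 = 7.95902 half-year periods.
In years: 7.95902 / 2 = 3.97951 years.

3.980 years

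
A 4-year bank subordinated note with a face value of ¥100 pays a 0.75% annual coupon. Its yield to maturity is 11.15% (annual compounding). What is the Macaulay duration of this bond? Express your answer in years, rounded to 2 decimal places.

Periodic yield y = 0.1115. Discount each cash flow and weight by its year:
  t   CF        PV=CF/(1+0.1115)^t    t·PV
  1         0.75         0.6748         0.6748
  2         0.75         0.6071         1.2141
  3         0.75         0.5462         1.6385
  4       100.75        66.0096       264.0385
  Σ                     67.8376       267.5659
Price P = Σ PV = 67.8376.
Macaulay duration = Σ(t·PV) / P = 267.5659 / 67.8376 = 3.94421 years.

3.94 years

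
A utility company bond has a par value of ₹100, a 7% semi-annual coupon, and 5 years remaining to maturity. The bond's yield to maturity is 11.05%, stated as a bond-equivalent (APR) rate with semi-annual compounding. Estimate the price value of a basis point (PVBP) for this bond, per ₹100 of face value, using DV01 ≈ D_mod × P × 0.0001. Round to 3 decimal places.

₹0.034

Periodic yield y = 0.05525.
  t   CF        PV=CF/(1+0.05525)^t    t·PV
  1         3.50         3.3167         3.3167
  2         3.50         3.1431         6.2862
  3         3.50         2.9785         8.9356
  4         3.50         2.8226        11.2903
  5         3.50         2.6748        13.3740
  6         3.50         2.5348        15.2085
  7         3.50         2.4020        16.8143
  8         3.50         2.2763        18.2102
  9         3.50         2.1571        19.4139
  10      103.50        60.4487       604.4867
  Σ                     84.7546       717.3365
P = 84.7546; D_Mac = 8.46369 half-year periods = 4.23184 yrs; D_mod = 4.01028 yrs.
DV01 ≈ 4.01028 × 84.7546 × 0.0001 = 0.033989.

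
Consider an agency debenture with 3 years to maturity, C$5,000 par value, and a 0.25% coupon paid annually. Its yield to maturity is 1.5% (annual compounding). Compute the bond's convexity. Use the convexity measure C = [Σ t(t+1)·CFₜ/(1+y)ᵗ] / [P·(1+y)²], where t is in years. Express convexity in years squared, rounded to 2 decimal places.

With y = 0.015:
  t   CF        PV=CF/(1+0.015)^t    t·PV        t(t+1)·PV
  1        12.50        12.3153        12.3153          24.6305
  2        12.50        12.1333        24.2665          72.7996
  3     5,012.50     4,793.5389    14,380.6168      57,522.4672
  Σ                  4,817.9875    14,417.1986      57,619.8973
P = 4,817.9875.
Convexity = Σ t(t+1)·PV / [P·(1+y)²] = 57,619.8973 / (4,817.9875 × 1.030225) = 11.60846.

11.61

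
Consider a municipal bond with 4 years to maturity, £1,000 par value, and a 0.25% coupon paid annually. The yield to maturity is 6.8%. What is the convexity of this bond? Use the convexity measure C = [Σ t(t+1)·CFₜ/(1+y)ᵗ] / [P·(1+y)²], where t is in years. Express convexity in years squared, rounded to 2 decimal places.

With y = 0.068:
  t   CF        PV=CF/(1+0.068)^t    t·PV        t(t+1)·PV
  1         2.50         2.3408         2.3408           4.6816
  2         2.50         2.1918         4.3836          13.1507
  3         2.50         2.0522         6.1567          24.6268
  4     1,002.50       770.5474     3,082.1897      15,410.9484
  Σ                    777.1323     3,095.0708      15,453.4075
P = 777.1323.
Convexity = Σ t(t+1)·PV / [P·(1+y)²] = 15,453.4075 / (777.1323 × 1.140624) = 17.43359.

17.43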